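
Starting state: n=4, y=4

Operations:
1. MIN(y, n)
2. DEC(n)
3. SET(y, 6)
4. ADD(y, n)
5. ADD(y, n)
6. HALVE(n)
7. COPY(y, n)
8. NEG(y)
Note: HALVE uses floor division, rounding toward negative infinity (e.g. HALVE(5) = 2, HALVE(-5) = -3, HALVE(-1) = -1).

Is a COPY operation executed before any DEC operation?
No

First COPY: step 7
First DEC: step 2
Since 7 > 2, DEC comes first.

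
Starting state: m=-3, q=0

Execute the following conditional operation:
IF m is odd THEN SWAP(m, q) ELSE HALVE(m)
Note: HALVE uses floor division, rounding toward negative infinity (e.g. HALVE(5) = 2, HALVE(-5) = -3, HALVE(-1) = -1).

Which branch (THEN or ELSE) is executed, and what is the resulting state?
Branch: THEN, Final state: m=0, q=-3

Evaluating condition: m is odd
Condition is True, so THEN branch executes
After SWAP(m, q): m=0, q=-3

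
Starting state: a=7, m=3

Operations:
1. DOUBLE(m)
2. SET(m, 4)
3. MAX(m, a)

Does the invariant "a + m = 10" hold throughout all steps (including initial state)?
No, violated after step 1

The invariant is violated after step 1.

State at each step:
Initial: a=7, m=3
After step 1: a=7, m=6
After step 2: a=7, m=4
After step 3: a=7, m=7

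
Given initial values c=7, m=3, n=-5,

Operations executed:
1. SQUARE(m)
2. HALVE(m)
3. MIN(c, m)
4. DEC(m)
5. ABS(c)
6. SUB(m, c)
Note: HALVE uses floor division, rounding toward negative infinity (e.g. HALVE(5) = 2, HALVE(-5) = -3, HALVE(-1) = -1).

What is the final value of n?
n = -5

Tracing execution:
Step 1: SQUARE(m) → n = -5
Step 2: HALVE(m) → n = -5
Step 3: MIN(c, m) → n = -5
Step 4: DEC(m) → n = -5
Step 5: ABS(c) → n = -5
Step 6: SUB(m, c) → n = -5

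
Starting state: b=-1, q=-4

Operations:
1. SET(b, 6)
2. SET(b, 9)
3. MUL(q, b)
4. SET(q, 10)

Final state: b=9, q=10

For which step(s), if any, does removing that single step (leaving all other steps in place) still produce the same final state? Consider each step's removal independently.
Step(s) 1, 3

Testing removal of each single step:
Without step 1: final = b=9, q=10 (same)
Without step 2: final = b=6, q=10 (different)
Without step 3: final = b=9, q=10 (same)
Without step 4: final = b=9, q=-36 (different)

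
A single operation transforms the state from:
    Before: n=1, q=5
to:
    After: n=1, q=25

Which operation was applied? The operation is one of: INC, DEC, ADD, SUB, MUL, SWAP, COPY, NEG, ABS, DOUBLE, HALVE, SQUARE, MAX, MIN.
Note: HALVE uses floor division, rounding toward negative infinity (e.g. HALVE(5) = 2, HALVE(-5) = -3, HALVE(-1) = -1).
SQUARE(q)

Analyzing the change:
Before: n=1, q=5
After: n=1, q=25
Variable q changed from 5 to 25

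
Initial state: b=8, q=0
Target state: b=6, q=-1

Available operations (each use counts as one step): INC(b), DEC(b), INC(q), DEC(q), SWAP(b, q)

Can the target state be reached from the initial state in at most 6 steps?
Yes

Path (3 steps): DEC(b) → DEC(b) → DEC(q)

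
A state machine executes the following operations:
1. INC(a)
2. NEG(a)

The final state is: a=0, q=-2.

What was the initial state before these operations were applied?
a=-1, q=-2

Working backwards:
Final state: a=0, q=-2
Before step 2 (NEG(a)): a=0, q=-2
Before step 1 (INC(a)): a=-1, q=-2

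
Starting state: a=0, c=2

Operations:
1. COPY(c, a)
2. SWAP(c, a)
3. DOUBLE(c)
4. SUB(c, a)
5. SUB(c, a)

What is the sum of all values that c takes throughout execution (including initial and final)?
2

Values of c at each step:
Initial: c = 2
After step 1: c = 0
After step 2: c = 0
After step 3: c = 0
After step 4: c = 0
After step 5: c = 0
Sum = 2 + 0 + 0 + 0 + 0 + 0 = 2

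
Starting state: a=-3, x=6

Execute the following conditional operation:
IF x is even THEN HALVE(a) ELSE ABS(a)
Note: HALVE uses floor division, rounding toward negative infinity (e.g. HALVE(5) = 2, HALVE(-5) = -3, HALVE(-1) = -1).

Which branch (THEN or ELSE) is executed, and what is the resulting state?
Branch: THEN, Final state: a=-2, x=6

Evaluating condition: x is even
Condition is True, so THEN branch executes
After HALVE(a): a=-2, x=6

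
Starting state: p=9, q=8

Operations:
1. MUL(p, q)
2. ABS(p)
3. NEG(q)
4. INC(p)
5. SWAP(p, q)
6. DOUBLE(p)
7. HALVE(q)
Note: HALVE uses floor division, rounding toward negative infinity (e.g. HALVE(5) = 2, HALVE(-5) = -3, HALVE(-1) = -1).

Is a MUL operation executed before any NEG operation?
Yes

First MUL: step 1
First NEG: step 3
Since 1 < 3, MUL comes first.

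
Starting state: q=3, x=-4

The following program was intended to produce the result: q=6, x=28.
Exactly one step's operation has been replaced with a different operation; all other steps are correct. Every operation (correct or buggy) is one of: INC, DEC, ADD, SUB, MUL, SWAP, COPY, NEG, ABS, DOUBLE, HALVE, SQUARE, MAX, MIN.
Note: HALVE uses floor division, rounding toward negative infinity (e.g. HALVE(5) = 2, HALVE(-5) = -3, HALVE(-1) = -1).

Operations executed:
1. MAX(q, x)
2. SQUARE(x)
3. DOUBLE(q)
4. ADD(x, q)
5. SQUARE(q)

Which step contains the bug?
Step 5

Trace with buggy code:
Initial: q=3, x=-4
After step 1: q=3, x=-4
After step 2: q=3, x=16
After step 3: q=6, x=16
After step 4: q=6, x=22
After step 5: q=36, x=22
Actual final q=36, x=22 ≠ expected q=6, x=28.
Step 5 is the only position where a single-operation replacement can produce the expected result.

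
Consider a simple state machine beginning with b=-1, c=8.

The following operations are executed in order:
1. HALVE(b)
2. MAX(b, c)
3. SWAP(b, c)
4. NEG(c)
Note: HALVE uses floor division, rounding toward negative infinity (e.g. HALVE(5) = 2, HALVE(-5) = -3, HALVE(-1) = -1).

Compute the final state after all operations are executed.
{b: 8, c: -8}

Step-by-step execution:
Initial: b=-1, c=8
After step 1 (HALVE(b)): b=-1, c=8
After step 2 (MAX(b, c)): b=8, c=8
After step 3 (SWAP(b, c)): b=8, c=8
After step 4 (NEG(c)): b=8, c=-8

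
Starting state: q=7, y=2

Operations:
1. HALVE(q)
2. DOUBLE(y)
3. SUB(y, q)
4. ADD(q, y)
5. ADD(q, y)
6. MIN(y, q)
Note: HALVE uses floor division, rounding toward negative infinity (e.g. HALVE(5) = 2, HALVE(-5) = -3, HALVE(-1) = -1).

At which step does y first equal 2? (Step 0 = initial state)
Step 0

Tracing y:
Initial: y = 2 ← first occurrence
After step 1: y = 2
After step 2: y = 4
After step 3: y = 1
After step 4: y = 1
After step 5: y = 1
After step 6: y = 1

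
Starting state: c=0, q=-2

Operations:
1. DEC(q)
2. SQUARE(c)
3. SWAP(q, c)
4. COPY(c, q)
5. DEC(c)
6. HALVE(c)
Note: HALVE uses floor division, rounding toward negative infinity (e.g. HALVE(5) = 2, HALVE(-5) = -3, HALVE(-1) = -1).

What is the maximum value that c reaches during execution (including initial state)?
0

Values of c at each step:
Initial: c = 0 ← maximum
After step 1: c = 0
After step 2: c = 0
After step 3: c = -3
After step 4: c = 0
After step 5: c = -1
After step 6: c = -1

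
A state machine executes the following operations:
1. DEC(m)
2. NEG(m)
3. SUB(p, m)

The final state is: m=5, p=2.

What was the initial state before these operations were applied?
m=-4, p=7

Working backwards:
Final state: m=5, p=2
Before step 3 (SUB(p, m)): m=5, p=7
Before step 2 (NEG(m)): m=-5, p=7
Before step 1 (DEC(m)): m=-4, p=7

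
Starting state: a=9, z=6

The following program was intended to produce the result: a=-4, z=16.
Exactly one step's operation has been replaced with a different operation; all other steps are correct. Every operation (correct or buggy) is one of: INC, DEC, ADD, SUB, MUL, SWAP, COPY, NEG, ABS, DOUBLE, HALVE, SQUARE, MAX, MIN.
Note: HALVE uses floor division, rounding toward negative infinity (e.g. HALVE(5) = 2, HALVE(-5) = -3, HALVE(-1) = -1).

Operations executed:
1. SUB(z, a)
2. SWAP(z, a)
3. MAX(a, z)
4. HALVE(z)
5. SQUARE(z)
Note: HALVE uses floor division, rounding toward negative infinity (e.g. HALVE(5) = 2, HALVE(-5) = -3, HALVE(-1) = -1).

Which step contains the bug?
Step 3

Trace with buggy code:
Initial: a=9, z=6
After step 1: a=9, z=-3
After step 2: a=-3, z=9
After step 3: a=9, z=9
After step 4: a=9, z=4
After step 5: a=9, z=16
Actual final a=9, z=16 ≠ expected a=-4, z=16.
Step 3 is the only position where a single-operation replacement can produce the expected result.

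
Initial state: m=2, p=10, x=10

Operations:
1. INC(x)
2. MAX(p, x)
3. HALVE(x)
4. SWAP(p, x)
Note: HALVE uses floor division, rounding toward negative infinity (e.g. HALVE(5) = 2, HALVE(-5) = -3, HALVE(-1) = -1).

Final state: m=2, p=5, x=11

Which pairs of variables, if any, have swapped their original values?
None

Comparing initial and final values:
x: 10 → 11
m: 2 → 2
p: 10 → 5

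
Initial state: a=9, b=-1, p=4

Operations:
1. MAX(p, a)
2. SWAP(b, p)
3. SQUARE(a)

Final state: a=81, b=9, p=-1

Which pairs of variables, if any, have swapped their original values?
None

Comparing initial and final values:
b: -1 → 9
p: 4 → -1
a: 9 → 81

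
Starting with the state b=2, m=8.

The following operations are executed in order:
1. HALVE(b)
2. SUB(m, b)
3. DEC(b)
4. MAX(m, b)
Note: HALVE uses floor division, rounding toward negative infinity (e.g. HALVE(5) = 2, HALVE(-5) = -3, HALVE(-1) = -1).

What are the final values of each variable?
{b: 0, m: 7}

Step-by-step execution:
Initial: b=2, m=8
After step 1 (HALVE(b)): b=1, m=8
After step 2 (SUB(m, b)): b=1, m=7
After step 3 (DEC(b)): b=0, m=7
After step 4 (MAX(m, b)): b=0, m=7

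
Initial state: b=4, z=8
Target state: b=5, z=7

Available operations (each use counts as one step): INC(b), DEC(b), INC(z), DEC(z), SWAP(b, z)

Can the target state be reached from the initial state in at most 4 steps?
Yes

Path (2 steps): INC(b) → DEC(z)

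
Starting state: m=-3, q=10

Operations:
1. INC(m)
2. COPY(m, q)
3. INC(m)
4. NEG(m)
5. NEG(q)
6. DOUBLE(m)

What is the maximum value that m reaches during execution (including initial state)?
11

Values of m at each step:
Initial: m = -3
After step 1: m = -2
After step 2: m = 10
After step 3: m = 11 ← maximum
After step 4: m = -11
After step 5: m = -11
After step 6: m = -22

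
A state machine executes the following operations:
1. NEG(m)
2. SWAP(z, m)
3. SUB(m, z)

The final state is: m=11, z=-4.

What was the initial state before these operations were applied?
m=4, z=7

Working backwards:
Final state: m=11, z=-4
Before step 3 (SUB(m, z)): m=7, z=-4
Before step 2 (SWAP(z, m)): m=-4, z=7
Before step 1 (NEG(m)): m=4, z=7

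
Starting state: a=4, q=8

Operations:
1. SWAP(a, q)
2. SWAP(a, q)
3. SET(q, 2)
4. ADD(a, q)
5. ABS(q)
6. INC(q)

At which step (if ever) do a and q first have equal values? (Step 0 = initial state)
Never

a and q never become equal during execution.

Comparing values at each step:
Initial: a=4, q=8
After step 1: a=8, q=4
After step 2: a=4, q=8
After step 3: a=4, q=2
After step 4: a=6, q=2
After step 5: a=6, q=2
After step 6: a=6, q=3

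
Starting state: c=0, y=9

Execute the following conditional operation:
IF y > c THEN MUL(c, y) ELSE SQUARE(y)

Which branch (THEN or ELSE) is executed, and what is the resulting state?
Branch: THEN, Final state: c=0, y=9

Evaluating condition: y > c
y = 9, c = 0
Condition is True, so THEN branch executes
After MUL(c, y): c=0, y=9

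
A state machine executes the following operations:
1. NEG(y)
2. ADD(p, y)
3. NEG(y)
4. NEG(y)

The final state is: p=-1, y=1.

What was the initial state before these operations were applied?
p=-2, y=-1

Working backwards:
Final state: p=-1, y=1
Before step 4 (NEG(y)): p=-1, y=-1
Before step 3 (NEG(y)): p=-1, y=1
Before step 2 (ADD(p, y)): p=-2, y=1
Before step 1 (NEG(y)): p=-2, y=-1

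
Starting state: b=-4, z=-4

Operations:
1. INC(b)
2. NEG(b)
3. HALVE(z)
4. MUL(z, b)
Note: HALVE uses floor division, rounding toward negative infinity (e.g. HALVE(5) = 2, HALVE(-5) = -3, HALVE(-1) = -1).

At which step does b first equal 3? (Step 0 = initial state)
Step 2

Tracing b:
Initial: b = -4
After step 1: b = -3
After step 2: b = 3 ← first occurrence
After step 3: b = 3
After step 4: b = 3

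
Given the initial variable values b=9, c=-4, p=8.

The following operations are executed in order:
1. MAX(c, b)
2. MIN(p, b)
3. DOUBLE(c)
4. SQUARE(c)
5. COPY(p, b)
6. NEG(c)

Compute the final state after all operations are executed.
{b: 9, c: -324, p: 9}

Step-by-step execution:
Initial: b=9, c=-4, p=8
After step 1 (MAX(c, b)): b=9, c=9, p=8
After step 2 (MIN(p, b)): b=9, c=9, p=8
After step 3 (DOUBLE(c)): b=9, c=18, p=8
After step 4 (SQUARE(c)): b=9, c=324, p=8
After step 5 (COPY(p, b)): b=9, c=324, p=9
After step 6 (NEG(c)): b=9, c=-324, p=9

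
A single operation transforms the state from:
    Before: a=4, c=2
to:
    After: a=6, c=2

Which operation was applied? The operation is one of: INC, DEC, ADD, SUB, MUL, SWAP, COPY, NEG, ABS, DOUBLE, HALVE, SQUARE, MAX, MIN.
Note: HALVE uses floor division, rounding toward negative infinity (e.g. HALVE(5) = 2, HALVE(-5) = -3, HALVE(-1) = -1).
ADD(a, c)

Analyzing the change:
Before: a=4, c=2
After: a=6, c=2
Variable a changed from 4 to 6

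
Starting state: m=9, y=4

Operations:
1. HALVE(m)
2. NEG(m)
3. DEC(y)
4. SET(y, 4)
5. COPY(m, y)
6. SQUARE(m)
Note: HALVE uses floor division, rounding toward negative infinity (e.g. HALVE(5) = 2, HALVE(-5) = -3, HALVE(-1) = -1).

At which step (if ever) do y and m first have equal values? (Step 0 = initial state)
Step 1

y and m first become equal after step 1.

Comparing values at each step:
Initial: y=4, m=9
After step 1: y=4, m=4 ← equal!
After step 2: y=4, m=-4
After step 3: y=3, m=-4
After step 4: y=4, m=-4
After step 5: y=4, m=4 ← equal!
After step 6: y=4, m=16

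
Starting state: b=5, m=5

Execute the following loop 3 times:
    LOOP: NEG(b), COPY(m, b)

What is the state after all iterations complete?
b=-5, m=-5

Iteration trace:
Start: b=5, m=5
After iteration 1: b=-5, m=-5
After iteration 2: b=5, m=5
After iteration 3: b=-5, m=-5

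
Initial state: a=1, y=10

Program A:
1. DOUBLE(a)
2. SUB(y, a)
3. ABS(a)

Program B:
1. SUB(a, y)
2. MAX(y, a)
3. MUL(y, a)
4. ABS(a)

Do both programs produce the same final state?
No

Program A final state: a=2, y=8
Program B final state: a=9, y=-90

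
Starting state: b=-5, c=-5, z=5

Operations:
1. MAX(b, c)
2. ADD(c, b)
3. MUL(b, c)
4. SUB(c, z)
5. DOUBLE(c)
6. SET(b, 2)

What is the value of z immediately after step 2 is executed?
z = 5

Tracing z through execution:
Initial: z = 5
After step 1 (MAX(b, c)): z = 5
After step 2 (ADD(c, b)): z = 5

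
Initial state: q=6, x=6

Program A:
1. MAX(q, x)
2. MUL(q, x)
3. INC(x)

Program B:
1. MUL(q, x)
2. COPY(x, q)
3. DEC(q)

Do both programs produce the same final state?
No

Program A final state: q=36, x=7
Program B final state: q=35, x=36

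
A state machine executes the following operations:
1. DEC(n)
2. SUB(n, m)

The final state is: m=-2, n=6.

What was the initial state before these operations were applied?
m=-2, n=5

Working backwards:
Final state: m=-2, n=6
Before step 2 (SUB(n, m)): m=-2, n=4
Before step 1 (DEC(n)): m=-2, n=5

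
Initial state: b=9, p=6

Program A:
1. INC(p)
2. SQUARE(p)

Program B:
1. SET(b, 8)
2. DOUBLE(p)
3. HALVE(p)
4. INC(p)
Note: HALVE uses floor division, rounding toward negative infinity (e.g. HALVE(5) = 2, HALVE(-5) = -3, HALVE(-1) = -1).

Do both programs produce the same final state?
No

Program A final state: b=9, p=49
Program B final state: b=8, p=7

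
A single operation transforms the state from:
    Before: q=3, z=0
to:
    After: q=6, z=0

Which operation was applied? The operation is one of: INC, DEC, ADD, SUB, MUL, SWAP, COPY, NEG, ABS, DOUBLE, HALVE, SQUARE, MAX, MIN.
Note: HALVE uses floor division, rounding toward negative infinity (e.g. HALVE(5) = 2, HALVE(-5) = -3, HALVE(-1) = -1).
DOUBLE(q)

Analyzing the change:
Before: q=3, z=0
After: q=6, z=0
Variable q changed from 3 to 6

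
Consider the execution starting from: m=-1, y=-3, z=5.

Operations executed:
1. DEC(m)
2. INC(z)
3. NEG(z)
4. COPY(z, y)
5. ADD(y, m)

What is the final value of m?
m = -2

Tracing execution:
Step 1: DEC(m) → m = -2
Step 2: INC(z) → m = -2
Step 3: NEG(z) → m = -2
Step 4: COPY(z, y) → m = -2
Step 5: ADD(y, m) → m = -2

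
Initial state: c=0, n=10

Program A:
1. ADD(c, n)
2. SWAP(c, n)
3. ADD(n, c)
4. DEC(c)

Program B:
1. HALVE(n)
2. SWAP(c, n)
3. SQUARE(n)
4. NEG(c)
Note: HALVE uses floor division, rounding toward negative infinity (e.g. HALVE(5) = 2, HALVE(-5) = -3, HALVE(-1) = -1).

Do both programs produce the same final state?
No

Program A final state: c=9, n=20
Program B final state: c=-5, n=0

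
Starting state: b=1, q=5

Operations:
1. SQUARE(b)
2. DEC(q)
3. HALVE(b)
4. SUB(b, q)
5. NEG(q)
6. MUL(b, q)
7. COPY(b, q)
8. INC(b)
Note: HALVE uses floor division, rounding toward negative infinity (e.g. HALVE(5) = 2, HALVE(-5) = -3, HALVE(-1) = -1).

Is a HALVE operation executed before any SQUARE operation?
No

First HALVE: step 3
First SQUARE: step 1
Since 3 > 1, SQUARE comes first.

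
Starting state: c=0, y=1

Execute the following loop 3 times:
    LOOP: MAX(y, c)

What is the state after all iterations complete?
c=0, y=1

Iteration trace:
Start: c=0, y=1
After iteration 1: c=0, y=1
After iteration 2: c=0, y=1
After iteration 3: c=0, y=1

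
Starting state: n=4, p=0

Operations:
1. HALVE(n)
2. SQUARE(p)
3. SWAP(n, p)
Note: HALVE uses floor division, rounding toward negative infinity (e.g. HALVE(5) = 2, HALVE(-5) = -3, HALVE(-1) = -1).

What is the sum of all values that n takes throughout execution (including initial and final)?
8

Values of n at each step:
Initial: n = 4
After step 1: n = 2
After step 2: n = 2
After step 3: n = 0
Sum = 4 + 2 + 2 + 0 = 8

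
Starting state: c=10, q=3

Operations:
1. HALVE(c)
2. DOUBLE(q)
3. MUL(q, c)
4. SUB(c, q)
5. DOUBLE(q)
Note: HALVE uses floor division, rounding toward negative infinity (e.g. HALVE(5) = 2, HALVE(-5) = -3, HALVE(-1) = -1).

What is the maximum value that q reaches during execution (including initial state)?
60

Values of q at each step:
Initial: q = 3
After step 1: q = 3
After step 2: q = 6
After step 3: q = 30
After step 4: q = 30
After step 5: q = 60 ← maximum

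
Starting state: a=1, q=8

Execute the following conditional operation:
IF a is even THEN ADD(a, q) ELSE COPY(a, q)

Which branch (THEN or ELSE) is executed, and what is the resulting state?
Branch: ELSE, Final state: a=8, q=8

Evaluating condition: a is even
Condition is False, so ELSE branch executes
After COPY(a, q): a=8, q=8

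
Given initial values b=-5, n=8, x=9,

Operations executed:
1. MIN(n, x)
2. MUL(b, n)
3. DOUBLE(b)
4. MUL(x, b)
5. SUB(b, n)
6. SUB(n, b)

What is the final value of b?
b = -88

Tracing execution:
Step 1: MIN(n, x) → b = -5
Step 2: MUL(b, n) → b = -40
Step 3: DOUBLE(b) → b = -80
Step 4: MUL(x, b) → b = -80
Step 5: SUB(b, n) → b = -88
Step 6: SUB(n, b) → b = -88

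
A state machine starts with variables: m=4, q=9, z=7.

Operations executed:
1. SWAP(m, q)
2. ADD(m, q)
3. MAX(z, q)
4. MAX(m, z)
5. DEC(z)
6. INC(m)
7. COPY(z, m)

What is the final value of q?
q = 4

Tracing execution:
Step 1: SWAP(m, q) → q = 4
Step 2: ADD(m, q) → q = 4
Step 3: MAX(z, q) → q = 4
Step 4: MAX(m, z) → q = 4
Step 5: DEC(z) → q = 4
Step 6: INC(m) → q = 4
Step 7: COPY(z, m) → q = 4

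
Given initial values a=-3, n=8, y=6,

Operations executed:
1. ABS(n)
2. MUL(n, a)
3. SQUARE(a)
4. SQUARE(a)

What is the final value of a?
a = 81

Tracing execution:
Step 1: ABS(n) → a = -3
Step 2: MUL(n, a) → a = -3
Step 3: SQUARE(a) → a = 9
Step 4: SQUARE(a) → a = 81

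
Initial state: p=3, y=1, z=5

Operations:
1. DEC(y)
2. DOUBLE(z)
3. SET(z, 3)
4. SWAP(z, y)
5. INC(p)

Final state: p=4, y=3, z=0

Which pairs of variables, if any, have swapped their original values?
None

Comparing initial and final values:
p: 3 → 4
z: 5 → 0
y: 1 → 3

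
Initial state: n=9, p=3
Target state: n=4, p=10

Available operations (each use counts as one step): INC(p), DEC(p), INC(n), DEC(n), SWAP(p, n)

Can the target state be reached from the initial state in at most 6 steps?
Yes

Path (3 steps): INC(p) → INC(n) → SWAP(p, n)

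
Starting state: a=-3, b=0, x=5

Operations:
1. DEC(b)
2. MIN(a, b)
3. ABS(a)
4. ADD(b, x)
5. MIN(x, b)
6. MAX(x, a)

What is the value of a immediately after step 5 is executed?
a = 3

Tracing a through execution:
Initial: a = -3
After step 1 (DEC(b)): a = -3
After step 2 (MIN(a, b)): a = -3
After step 3 (ABS(a)): a = 3
After step 4 (ADD(b, x)): a = 3
After step 5 (MIN(x, b)): a = 3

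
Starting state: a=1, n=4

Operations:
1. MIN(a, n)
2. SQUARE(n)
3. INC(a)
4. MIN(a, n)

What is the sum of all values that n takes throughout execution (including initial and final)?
56

Values of n at each step:
Initial: n = 4
After step 1: n = 4
After step 2: n = 16
After step 3: n = 16
After step 4: n = 16
Sum = 4 + 4 + 16 + 16 + 16 = 56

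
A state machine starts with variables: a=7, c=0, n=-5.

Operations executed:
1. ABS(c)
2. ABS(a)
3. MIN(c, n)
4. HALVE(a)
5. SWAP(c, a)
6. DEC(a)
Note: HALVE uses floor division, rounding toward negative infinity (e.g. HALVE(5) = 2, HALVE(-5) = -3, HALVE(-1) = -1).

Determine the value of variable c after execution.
c = 3

Tracing execution:
Step 1: ABS(c) → c = 0
Step 2: ABS(a) → c = 0
Step 3: MIN(c, n) → c = -5
Step 4: HALVE(a) → c = -5
Step 5: SWAP(c, a) → c = 3
Step 6: DEC(a) → c = 3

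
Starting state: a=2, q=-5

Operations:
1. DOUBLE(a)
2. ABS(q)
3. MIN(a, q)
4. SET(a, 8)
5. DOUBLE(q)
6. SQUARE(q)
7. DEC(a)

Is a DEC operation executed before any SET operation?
No

First DEC: step 7
First SET: step 4
Since 7 > 4, SET comes first.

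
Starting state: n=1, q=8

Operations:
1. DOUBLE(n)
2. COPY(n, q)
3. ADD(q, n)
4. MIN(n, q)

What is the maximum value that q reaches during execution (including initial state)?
16

Values of q at each step:
Initial: q = 8
After step 1: q = 8
After step 2: q = 8
After step 3: q = 16 ← maximum
After step 4: q = 16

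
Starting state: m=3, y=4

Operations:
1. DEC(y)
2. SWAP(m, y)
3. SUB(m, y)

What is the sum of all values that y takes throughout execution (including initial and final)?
13

Values of y at each step:
Initial: y = 4
After step 1: y = 3
After step 2: y = 3
After step 3: y = 3
Sum = 4 + 3 + 3 + 3 = 13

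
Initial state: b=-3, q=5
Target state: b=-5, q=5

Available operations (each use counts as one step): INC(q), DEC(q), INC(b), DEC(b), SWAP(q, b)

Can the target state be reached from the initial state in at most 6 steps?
Yes

Path (2 steps): DEC(b) → DEC(b)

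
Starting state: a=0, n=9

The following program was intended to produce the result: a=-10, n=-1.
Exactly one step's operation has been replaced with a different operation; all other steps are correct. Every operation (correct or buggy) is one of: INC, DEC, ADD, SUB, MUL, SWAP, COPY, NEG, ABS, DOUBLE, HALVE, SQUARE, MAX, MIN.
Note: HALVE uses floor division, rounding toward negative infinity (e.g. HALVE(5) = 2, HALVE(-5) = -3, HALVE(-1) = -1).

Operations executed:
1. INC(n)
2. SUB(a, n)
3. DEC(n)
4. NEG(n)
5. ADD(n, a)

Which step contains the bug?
Step 4

Trace with buggy code:
Initial: a=0, n=9
After step 1: a=0, n=10
After step 2: a=-10, n=10
After step 3: a=-10, n=9
After step 4: a=-10, n=-9
After step 5: a=-10, n=-19
Actual final a=-10, n=-19 ≠ expected a=-10, n=-1.
Step 4 is the only position where a single-operation replacement can produce the expected result.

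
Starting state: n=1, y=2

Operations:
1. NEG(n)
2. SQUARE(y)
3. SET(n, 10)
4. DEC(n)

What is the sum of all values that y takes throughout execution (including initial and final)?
16

Values of y at each step:
Initial: y = 2
After step 1: y = 2
After step 2: y = 4
After step 3: y = 4
After step 4: y = 4
Sum = 2 + 2 + 4 + 4 + 4 = 16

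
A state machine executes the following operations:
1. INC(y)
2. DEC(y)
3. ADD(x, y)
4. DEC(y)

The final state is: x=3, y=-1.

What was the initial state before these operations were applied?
x=3, y=0

Working backwards:
Final state: x=3, y=-1
Before step 4 (DEC(y)): x=3, y=0
Before step 3 (ADD(x, y)): x=3, y=0
Before step 2 (DEC(y)): x=3, y=1
Before step 1 (INC(y)): x=3, y=0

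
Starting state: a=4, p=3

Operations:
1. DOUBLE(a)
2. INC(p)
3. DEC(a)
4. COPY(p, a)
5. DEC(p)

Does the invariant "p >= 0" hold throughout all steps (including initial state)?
Yes

The invariant holds at every step.

State at each step:
Initial: a=4, p=3
After step 1: a=8, p=3
After step 2: a=8, p=4
After step 3: a=7, p=4
After step 4: a=7, p=7
After step 5: a=7, p=6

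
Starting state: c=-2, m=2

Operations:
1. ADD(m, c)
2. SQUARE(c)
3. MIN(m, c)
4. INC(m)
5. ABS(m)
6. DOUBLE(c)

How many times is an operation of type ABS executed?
1

Counting ABS operations:
Step 5: ABS(m) ← ABS
Total: 1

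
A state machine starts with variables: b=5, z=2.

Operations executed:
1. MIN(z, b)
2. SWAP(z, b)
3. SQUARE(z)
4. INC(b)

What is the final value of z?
z = 25

Tracing execution:
Step 1: MIN(z, b) → z = 2
Step 2: SWAP(z, b) → z = 5
Step 3: SQUARE(z) → z = 25
Step 4: INC(b) → z = 25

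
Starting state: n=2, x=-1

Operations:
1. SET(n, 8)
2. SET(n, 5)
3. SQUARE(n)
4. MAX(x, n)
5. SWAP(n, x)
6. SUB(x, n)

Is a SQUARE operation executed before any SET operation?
No

First SQUARE: step 3
First SET: step 1
Since 3 > 1, SET comes first.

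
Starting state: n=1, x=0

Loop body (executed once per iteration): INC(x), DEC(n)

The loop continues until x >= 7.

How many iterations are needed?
7

Tracing iterations:
Initial: n=1, x=0
After iteration 1: n=0, x=1
After iteration 2: n=-1, x=2
After iteration 3: n=-2, x=3
After iteration 4: n=-3, x=4
After iteration 5: n=-4, x=5
After iteration 6: n=-5, x=6
After iteration 7: n=-6, x=7
x >= 7 now holds, so the loop exits after 7 iterations.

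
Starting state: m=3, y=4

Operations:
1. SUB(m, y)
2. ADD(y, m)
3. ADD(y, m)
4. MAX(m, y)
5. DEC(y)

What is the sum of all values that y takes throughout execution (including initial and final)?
16

Values of y at each step:
Initial: y = 4
After step 1: y = 4
After step 2: y = 3
After step 3: y = 2
After step 4: y = 2
After step 5: y = 1
Sum = 4 + 4 + 3 + 2 + 2 + 1 = 16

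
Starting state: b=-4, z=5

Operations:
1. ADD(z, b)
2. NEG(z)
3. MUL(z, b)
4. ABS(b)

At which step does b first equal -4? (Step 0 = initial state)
Step 0

Tracing b:
Initial: b = -4 ← first occurrence
After step 1: b = -4
After step 2: b = -4
After step 3: b = -4
After step 4: b = 4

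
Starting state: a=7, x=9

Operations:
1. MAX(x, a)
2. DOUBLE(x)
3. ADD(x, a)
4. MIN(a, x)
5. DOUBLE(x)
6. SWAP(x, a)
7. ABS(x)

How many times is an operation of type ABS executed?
1

Counting ABS operations:
Step 7: ABS(x) ← ABS
Total: 1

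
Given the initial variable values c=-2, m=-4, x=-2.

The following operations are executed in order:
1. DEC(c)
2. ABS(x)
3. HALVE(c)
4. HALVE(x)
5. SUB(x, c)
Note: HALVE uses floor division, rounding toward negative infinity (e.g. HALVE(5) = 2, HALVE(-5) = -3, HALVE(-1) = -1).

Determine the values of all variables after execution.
{c: -2, m: -4, x: 3}

Step-by-step execution:
Initial: c=-2, m=-4, x=-2
After step 1 (DEC(c)): c=-3, m=-4, x=-2
After step 2 (ABS(x)): c=-3, m=-4, x=2
After step 3 (HALVE(c)): c=-2, m=-4, x=2
After step 4 (HALVE(x)): c=-2, m=-4, x=1
After step 5 (SUB(x, c)): c=-2, m=-4, x=3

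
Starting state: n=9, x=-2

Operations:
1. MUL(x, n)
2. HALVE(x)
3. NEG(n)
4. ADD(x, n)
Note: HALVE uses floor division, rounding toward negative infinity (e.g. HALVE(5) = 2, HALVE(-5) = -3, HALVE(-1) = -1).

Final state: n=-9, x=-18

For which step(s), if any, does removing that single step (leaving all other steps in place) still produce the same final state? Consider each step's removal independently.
None - removing any single step changes the final result

Testing removal of each single step:
Without step 1: final = n=-9, x=-10 (different)
Without step 2: final = n=-9, x=-27 (different)
Without step 3: final = n=9, x=0 (different)
Without step 4: final = n=-9, x=-9 (different)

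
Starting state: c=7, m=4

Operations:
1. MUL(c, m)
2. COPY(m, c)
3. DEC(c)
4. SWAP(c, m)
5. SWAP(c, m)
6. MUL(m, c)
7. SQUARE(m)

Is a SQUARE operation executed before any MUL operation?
No

First SQUARE: step 7
First MUL: step 1
Since 7 > 1, MUL comes first.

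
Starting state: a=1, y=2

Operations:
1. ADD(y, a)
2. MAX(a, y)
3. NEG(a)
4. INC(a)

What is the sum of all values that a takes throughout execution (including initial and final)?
0

Values of a at each step:
Initial: a = 1
After step 1: a = 1
After step 2: a = 3
After step 3: a = -3
After step 4: a = -2
Sum = 1 + 1 + 3 + -3 + -2 = 0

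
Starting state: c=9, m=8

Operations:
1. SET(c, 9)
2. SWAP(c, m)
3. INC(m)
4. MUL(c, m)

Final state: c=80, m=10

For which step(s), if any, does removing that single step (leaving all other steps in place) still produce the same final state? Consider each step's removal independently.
Step(s) 1

Testing removal of each single step:
Without step 1: final = c=80, m=10 (same)
Without step 2: final = c=81, m=9 (different)
Without step 3: final = c=72, m=9 (different)
Without step 4: final = c=8, m=10 (different)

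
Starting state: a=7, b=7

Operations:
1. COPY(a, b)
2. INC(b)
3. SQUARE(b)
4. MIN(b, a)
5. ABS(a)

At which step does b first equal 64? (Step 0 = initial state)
Step 3

Tracing b:
Initial: b = 7
After step 1: b = 7
After step 2: b = 8
After step 3: b = 64 ← first occurrence
After step 4: b = 7
After step 5: b = 7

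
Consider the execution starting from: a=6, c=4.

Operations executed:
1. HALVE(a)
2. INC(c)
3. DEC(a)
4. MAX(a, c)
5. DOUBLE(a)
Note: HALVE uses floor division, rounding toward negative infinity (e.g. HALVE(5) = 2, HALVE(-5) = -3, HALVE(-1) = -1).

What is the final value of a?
a = 10

Tracing execution:
Step 1: HALVE(a) → a = 3
Step 2: INC(c) → a = 3
Step 3: DEC(a) → a = 2
Step 4: MAX(a, c) → a = 5
Step 5: DOUBLE(a) → a = 10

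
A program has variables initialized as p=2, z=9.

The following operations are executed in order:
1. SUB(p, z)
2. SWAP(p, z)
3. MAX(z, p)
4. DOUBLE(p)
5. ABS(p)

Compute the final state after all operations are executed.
{p: 18, z: 9}

Step-by-step execution:
Initial: p=2, z=9
After step 1 (SUB(p, z)): p=-7, z=9
After step 2 (SWAP(p, z)): p=9, z=-7
After step 3 (MAX(z, p)): p=9, z=9
After step 4 (DOUBLE(p)): p=18, z=9
After step 5 (ABS(p)): p=18, z=9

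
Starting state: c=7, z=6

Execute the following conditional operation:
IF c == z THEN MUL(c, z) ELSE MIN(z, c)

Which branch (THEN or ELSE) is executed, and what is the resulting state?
Branch: ELSE, Final state: c=7, z=6

Evaluating condition: c == z
c = 7, z = 6
Condition is False, so ELSE branch executes
After MIN(z, c): c=7, z=6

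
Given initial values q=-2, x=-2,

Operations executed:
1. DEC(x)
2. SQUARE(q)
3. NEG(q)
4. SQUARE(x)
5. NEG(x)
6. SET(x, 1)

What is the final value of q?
q = -4

Tracing execution:
Step 1: DEC(x) → q = -2
Step 2: SQUARE(q) → q = 4
Step 3: NEG(q) → q = -4
Step 4: SQUARE(x) → q = -4
Step 5: NEG(x) → q = -4
Step 6: SET(x, 1) → q = -4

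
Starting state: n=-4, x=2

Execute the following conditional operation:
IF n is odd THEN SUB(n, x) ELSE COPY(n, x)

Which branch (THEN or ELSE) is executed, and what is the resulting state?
Branch: ELSE, Final state: n=2, x=2

Evaluating condition: n is odd
Condition is False, so ELSE branch executes
After COPY(n, x): n=2, x=2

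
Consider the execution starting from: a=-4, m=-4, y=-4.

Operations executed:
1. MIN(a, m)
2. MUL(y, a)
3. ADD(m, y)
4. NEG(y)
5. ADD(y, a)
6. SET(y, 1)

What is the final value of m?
m = 12

Tracing execution:
Step 1: MIN(a, m) → m = -4
Step 2: MUL(y, a) → m = -4
Step 3: ADD(m, y) → m = 12
Step 4: NEG(y) → m = 12
Step 5: ADD(y, a) → m = 12
Step 6: SET(y, 1) → m = 12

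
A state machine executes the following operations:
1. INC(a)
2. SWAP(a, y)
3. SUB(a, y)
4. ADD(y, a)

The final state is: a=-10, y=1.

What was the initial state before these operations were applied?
a=10, y=1

Working backwards:
Final state: a=-10, y=1
Before step 4 (ADD(y, a)): a=-10, y=11
Before step 3 (SUB(a, y)): a=1, y=11
Before step 2 (SWAP(a, y)): a=11, y=1
Before step 1 (INC(a)): a=10, y=1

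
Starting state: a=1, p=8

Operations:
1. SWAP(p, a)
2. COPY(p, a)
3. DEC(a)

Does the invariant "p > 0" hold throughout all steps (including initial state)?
Yes

The invariant holds at every step.

State at each step:
Initial: a=1, p=8
After step 1: a=8, p=1
After step 2: a=8, p=8
After step 3: a=7, p=8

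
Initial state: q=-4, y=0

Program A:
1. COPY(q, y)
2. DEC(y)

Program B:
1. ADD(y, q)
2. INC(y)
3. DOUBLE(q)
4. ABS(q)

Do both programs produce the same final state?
No

Program A final state: q=0, y=-1
Program B final state: q=8, y=-3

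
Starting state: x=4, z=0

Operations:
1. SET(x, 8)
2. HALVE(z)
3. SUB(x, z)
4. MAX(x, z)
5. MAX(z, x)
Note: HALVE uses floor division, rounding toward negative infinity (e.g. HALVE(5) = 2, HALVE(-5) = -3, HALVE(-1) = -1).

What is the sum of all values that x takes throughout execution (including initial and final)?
44

Values of x at each step:
Initial: x = 4
After step 1: x = 8
After step 2: x = 8
After step 3: x = 8
After step 4: x = 8
After step 5: x = 8
Sum = 4 + 8 + 8 + 8 + 8 + 8 = 44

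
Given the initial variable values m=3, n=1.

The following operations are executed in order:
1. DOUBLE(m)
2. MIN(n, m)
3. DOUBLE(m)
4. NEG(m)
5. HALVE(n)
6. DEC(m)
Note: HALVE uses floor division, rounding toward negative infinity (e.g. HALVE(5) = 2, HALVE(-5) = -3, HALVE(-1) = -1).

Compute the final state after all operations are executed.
{m: -13, n: 0}

Step-by-step execution:
Initial: m=3, n=1
After step 1 (DOUBLE(m)): m=6, n=1
After step 2 (MIN(n, m)): m=6, n=1
After step 3 (DOUBLE(m)): m=12, n=1
After step 4 (NEG(m)): m=-12, n=1
After step 5 (HALVE(n)): m=-12, n=0
After step 6 (DEC(m)): m=-13, n=0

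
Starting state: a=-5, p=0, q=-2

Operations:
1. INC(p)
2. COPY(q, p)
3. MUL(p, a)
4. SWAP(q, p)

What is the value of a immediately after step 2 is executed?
a = -5

Tracing a through execution:
Initial: a = -5
After step 1 (INC(p)): a = -5
After step 2 (COPY(q, p)): a = -5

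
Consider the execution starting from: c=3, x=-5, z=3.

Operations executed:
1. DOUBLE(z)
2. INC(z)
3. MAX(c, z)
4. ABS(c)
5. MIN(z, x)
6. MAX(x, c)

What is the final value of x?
x = 7

Tracing execution:
Step 1: DOUBLE(z) → x = -5
Step 2: INC(z) → x = -5
Step 3: MAX(c, z) → x = -5
Step 4: ABS(c) → x = -5
Step 5: MIN(z, x) → x = -5
Step 6: MAX(x, c) → x = 7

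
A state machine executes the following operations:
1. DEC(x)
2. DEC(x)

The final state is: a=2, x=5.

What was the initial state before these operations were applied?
a=2, x=7

Working backwards:
Final state: a=2, x=5
Before step 2 (DEC(x)): a=2, x=6
Before step 1 (DEC(x)): a=2, x=7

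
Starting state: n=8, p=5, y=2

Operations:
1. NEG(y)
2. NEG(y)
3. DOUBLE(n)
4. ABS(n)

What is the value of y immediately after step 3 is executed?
y = 2

Tracing y through execution:
Initial: y = 2
After step 1 (NEG(y)): y = -2
After step 2 (NEG(y)): y = 2
After step 3 (DOUBLE(n)): y = 2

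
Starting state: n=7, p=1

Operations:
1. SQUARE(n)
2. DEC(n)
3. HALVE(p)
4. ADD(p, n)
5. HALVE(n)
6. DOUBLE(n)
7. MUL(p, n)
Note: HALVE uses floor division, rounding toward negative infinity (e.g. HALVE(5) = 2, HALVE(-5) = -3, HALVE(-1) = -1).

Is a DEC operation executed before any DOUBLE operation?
Yes

First DEC: step 2
First DOUBLE: step 6
Since 2 < 6, DEC comes first.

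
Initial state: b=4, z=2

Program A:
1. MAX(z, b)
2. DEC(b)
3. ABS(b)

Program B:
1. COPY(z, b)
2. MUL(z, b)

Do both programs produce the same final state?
No

Program A final state: b=3, z=4
Program B final state: b=4, z=16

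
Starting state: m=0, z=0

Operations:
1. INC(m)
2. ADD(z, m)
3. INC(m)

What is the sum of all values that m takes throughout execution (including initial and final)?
4

Values of m at each step:
Initial: m = 0
After step 1: m = 1
After step 2: m = 1
After step 3: m = 2
Sum = 0 + 1 + 1 + 2 = 4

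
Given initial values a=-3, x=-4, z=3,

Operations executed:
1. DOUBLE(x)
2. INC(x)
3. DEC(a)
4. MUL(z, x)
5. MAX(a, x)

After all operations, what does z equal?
z = -21

Tracing execution:
Step 1: DOUBLE(x) → z = 3
Step 2: INC(x) → z = 3
Step 3: DEC(a) → z = 3
Step 4: MUL(z, x) → z = -21
Step 5: MAX(a, x) → z = -21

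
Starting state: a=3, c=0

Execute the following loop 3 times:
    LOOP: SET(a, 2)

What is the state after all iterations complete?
a=2, c=0

Iteration trace:
Start: a=3, c=0
After iteration 1: a=2, c=0
After iteration 2: a=2, c=0
After iteration 3: a=2, c=0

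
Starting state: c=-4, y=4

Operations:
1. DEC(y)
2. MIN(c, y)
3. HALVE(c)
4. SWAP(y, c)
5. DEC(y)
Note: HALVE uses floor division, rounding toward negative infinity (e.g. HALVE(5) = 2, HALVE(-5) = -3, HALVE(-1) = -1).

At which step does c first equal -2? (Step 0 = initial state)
Step 3

Tracing c:
Initial: c = -4
After step 1: c = -4
After step 2: c = -4
After step 3: c = -2 ← first occurrence
After step 4: c = 3
After step 5: c = 3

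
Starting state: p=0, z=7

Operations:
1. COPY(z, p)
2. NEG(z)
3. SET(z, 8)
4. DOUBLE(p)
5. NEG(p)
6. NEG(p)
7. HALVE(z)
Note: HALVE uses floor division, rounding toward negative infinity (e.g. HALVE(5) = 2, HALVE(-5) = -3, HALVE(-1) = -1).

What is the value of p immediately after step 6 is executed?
p = 0

Tracing p through execution:
Initial: p = 0
After step 1 (COPY(z, p)): p = 0
After step 2 (NEG(z)): p = 0
After step 3 (SET(z, 8)): p = 0
After step 4 (DOUBLE(p)): p = 0
After step 5 (NEG(p)): p = 0
After step 6 (NEG(p)): p = 0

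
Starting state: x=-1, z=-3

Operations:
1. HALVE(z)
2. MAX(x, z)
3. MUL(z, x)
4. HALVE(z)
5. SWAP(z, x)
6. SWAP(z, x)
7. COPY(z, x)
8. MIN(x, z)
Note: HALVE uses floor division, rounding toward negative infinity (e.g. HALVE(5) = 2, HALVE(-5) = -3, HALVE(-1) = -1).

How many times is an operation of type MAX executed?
1

Counting MAX operations:
Step 2: MAX(x, z) ← MAX
Total: 1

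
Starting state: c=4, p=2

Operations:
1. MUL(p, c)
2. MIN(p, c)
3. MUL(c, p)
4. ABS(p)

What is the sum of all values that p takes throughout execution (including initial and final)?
22

Values of p at each step:
Initial: p = 2
After step 1: p = 8
After step 2: p = 4
After step 3: p = 4
After step 4: p = 4
Sum = 2 + 8 + 4 + 4 + 4 = 22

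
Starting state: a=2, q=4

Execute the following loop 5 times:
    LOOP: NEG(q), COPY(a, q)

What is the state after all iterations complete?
a=-4, q=-4

Iteration trace:
Start: a=2, q=4
After iteration 1: a=-4, q=-4
After iteration 2: a=4, q=4
After iteration 3: a=-4, q=-4
After iteration 4: a=4, q=4
After iteration 5: a=-4, q=-4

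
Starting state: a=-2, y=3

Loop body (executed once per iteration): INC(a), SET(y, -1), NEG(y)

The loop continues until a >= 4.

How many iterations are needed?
6

Tracing iterations:
Initial: a=-2, y=3
After iteration 1: a=-1, y=1
After iteration 2: a=0, y=1
After iteration 3: a=1, y=1
After iteration 4: a=2, y=1
After iteration 5: a=3, y=1
After iteration 6: a=4, y=1
a >= 4 now holds, so the loop exits after 6 iterations.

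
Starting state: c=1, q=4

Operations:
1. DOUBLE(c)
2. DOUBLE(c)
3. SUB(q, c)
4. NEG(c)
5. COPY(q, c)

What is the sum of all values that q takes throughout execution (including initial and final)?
8

Values of q at each step:
Initial: q = 4
After step 1: q = 4
After step 2: q = 4
After step 3: q = 0
After step 4: q = 0
After step 5: q = -4
Sum = 4 + 4 + 4 + 0 + 0 + -4 = 8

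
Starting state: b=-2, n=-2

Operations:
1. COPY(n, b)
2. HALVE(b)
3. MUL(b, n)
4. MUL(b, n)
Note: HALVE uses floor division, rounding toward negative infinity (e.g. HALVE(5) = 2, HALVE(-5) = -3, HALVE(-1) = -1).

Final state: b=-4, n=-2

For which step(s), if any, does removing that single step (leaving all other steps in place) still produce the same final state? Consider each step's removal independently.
Step(s) 1

Testing removal of each single step:
Without step 1: final = b=-4, n=-2 (same)
Without step 2: final = b=-8, n=-2 (different)
Without step 3: final = b=2, n=-2 (different)
Without step 4: final = b=2, n=-2 (different)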